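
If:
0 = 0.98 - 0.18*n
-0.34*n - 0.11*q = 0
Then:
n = 5.44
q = -16.83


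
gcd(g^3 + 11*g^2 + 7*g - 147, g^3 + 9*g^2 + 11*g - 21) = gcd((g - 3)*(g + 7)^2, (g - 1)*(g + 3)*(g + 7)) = g + 7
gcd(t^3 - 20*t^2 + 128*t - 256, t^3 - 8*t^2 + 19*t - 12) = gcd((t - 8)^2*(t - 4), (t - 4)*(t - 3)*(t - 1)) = t - 4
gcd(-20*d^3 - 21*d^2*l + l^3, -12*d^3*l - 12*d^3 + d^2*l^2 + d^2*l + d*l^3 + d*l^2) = 4*d + l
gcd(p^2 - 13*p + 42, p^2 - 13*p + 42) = p^2 - 13*p + 42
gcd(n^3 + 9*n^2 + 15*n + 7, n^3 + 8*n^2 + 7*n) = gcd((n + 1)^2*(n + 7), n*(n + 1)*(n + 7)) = n^2 + 8*n + 7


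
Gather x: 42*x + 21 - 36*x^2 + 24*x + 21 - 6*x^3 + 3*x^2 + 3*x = -6*x^3 - 33*x^2 + 69*x + 42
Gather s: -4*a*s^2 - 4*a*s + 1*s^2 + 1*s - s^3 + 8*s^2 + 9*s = -s^3 + s^2*(9 - 4*a) + s*(10 - 4*a)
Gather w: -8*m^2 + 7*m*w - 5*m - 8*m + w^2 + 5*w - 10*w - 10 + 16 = -8*m^2 - 13*m + w^2 + w*(7*m - 5) + 6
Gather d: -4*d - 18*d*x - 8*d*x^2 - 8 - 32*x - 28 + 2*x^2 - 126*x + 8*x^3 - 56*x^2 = d*(-8*x^2 - 18*x - 4) + 8*x^3 - 54*x^2 - 158*x - 36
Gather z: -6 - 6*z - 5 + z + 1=-5*z - 10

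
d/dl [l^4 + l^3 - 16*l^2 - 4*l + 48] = 4*l^3 + 3*l^2 - 32*l - 4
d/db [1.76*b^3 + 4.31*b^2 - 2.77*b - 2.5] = 5.28*b^2 + 8.62*b - 2.77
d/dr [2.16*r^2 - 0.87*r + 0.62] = 4.32*r - 0.87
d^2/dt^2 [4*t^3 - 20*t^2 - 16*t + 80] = 24*t - 40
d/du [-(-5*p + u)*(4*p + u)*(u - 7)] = 20*p^2 + 2*p*u - 7*p - 3*u^2 + 14*u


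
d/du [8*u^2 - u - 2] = 16*u - 1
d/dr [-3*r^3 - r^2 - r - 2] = -9*r^2 - 2*r - 1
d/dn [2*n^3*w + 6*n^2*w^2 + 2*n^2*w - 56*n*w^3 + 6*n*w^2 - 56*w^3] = 2*w*(3*n^2 + 6*n*w + 2*n - 28*w^2 + 3*w)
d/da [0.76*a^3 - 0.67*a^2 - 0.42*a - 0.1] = 2.28*a^2 - 1.34*a - 0.42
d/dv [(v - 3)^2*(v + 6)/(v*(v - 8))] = (v^4 - 16*v^3 + 27*v^2 - 108*v + 432)/(v^2*(v^2 - 16*v + 64))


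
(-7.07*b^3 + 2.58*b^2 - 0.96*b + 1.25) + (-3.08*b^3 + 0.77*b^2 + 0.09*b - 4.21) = -10.15*b^3 + 3.35*b^2 - 0.87*b - 2.96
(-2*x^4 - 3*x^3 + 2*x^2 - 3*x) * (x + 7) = -2*x^5 - 17*x^4 - 19*x^3 + 11*x^2 - 21*x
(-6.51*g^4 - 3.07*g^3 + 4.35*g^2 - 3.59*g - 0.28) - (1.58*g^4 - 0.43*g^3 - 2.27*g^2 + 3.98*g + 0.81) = -8.09*g^4 - 2.64*g^3 + 6.62*g^2 - 7.57*g - 1.09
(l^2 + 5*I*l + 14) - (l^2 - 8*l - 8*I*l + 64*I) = 8*l + 13*I*l + 14 - 64*I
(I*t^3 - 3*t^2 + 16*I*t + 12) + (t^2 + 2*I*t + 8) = I*t^3 - 2*t^2 + 18*I*t + 20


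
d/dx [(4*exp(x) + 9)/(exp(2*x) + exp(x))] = (-4*exp(2*x) - 18*exp(x) - 9)*exp(-x)/(exp(2*x) + 2*exp(x) + 1)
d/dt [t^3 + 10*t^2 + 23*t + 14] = 3*t^2 + 20*t + 23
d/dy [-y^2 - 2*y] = -2*y - 2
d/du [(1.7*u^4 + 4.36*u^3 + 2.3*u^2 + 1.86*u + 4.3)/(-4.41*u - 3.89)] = (-22.491*u^4 - 64.9072*u^3 - 61.0242*u^2 - 17.894*u + 11.7276)/(19.4481*u^2 + 34.3098*u + 15.1321)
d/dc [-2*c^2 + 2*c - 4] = 2 - 4*c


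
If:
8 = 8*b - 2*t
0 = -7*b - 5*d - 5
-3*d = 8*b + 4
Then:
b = -5/19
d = -12/19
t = -96/19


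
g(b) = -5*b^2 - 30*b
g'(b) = -10*b - 30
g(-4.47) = 34.20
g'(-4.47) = 14.70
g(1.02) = -35.80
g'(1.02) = -40.20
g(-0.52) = 14.25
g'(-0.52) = -24.80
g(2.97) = -133.20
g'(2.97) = -59.70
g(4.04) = -202.81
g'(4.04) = -70.40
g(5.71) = -334.32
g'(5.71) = -87.10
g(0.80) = -27.20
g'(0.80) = -38.00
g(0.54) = -17.66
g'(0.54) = -35.40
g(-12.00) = -360.00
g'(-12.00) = 90.00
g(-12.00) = -360.00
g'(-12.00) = 90.00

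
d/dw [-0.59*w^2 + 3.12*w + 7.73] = 3.12 - 1.18*w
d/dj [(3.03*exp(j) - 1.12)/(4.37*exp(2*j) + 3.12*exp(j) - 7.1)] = (-13.2411*exp(2*j) + 9.7888*exp(j) - 18.0186)*exp(j)/(19.0969*exp(4*j) + 27.2688*exp(3*j) - 52.3196*exp(2*j) - 44.304*exp(j) + 50.41)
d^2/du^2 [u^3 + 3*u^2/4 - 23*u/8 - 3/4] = 6*u + 3/2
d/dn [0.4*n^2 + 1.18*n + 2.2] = 0.8*n + 1.18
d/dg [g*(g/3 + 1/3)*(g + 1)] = (g + 1)*(3*g + 1)/3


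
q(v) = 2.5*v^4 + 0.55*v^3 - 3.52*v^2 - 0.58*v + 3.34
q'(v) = 10.0*v^3 + 1.65*v^2 - 7.04*v - 0.58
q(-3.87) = 481.76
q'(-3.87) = -528.23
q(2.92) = 167.08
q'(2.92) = 241.90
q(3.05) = 200.77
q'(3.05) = 277.02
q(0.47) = 2.47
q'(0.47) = -2.49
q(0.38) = 2.69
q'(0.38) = -2.47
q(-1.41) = 5.50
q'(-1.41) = -15.41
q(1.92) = 27.12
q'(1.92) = 62.76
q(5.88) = 2978.51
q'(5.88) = 2048.05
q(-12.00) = 50393.02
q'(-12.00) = -16958.50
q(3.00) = 187.27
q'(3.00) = 263.15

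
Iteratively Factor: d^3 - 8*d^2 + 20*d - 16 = (d - 4)*(d^2 - 4*d + 4) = (d - 4)*(d - 2)*(d - 2)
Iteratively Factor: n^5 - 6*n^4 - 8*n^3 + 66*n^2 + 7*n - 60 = (n - 5)*(n^4 - n^3 - 13*n^2 + n + 12) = (n - 5)*(n + 1)*(n^3 - 2*n^2 - 11*n + 12) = (n - 5)*(n - 4)*(n + 1)*(n^2 + 2*n - 3) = (n - 5)*(n - 4)*(n - 1)*(n + 1)*(n + 3)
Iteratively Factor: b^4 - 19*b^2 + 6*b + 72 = (b + 2)*(b^3 - 2*b^2 - 15*b + 36) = (b - 3)*(b + 2)*(b^2 + b - 12) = (b - 3)^2*(b + 2)*(b + 4)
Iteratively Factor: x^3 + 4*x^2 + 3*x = (x)*(x^2 + 4*x + 3) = x*(x + 3)*(x + 1)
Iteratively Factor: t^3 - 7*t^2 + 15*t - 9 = (t - 3)*(t^2 - 4*t + 3) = (t - 3)^2*(t - 1)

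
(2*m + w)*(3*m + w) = 6*m^2 + 5*m*w + w^2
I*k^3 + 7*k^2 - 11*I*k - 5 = (k - 5*I)*(k - I)*(I*k + 1)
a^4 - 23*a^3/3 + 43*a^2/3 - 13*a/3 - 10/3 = (a - 5)*(a - 2)*(a - 1)*(a + 1/3)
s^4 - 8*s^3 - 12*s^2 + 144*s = s*(s - 6)^2*(s + 4)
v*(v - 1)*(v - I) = v^3 - v^2 - I*v^2 + I*v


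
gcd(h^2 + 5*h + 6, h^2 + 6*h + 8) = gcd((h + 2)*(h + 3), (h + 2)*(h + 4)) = h + 2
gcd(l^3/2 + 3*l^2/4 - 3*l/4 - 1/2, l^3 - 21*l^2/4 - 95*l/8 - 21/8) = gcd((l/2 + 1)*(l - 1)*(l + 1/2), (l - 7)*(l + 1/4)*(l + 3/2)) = 1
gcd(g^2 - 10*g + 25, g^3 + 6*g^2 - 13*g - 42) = 1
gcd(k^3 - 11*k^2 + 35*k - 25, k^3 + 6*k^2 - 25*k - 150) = k - 5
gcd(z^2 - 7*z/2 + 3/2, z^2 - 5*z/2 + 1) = z - 1/2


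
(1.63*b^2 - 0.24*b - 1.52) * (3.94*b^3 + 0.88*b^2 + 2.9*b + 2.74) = 6.4222*b^5 + 0.4888*b^4 - 1.473*b^3 + 2.4326*b^2 - 5.0656*b - 4.1648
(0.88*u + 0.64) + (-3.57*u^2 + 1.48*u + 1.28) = -3.57*u^2 + 2.36*u + 1.92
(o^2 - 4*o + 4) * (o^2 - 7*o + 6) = o^4 - 11*o^3 + 38*o^2 - 52*o + 24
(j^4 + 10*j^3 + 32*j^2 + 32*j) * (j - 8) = j^5 + 2*j^4 - 48*j^3 - 224*j^2 - 256*j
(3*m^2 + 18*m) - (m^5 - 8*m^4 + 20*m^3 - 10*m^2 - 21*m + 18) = -m^5 + 8*m^4 - 20*m^3 + 13*m^2 + 39*m - 18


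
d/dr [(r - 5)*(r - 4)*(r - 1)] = 3*r^2 - 20*r + 29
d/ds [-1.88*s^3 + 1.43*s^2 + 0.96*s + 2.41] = -5.64*s^2 + 2.86*s + 0.96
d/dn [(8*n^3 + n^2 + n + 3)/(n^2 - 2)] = (8*n^4 - 49*n^2 - 10*n - 2)/(n^4 - 4*n^2 + 4)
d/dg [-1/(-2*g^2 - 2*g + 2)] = (-g - 1/2)/(g^2 + g - 1)^2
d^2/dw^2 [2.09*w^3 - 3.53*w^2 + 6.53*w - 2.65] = 12.54*w - 7.06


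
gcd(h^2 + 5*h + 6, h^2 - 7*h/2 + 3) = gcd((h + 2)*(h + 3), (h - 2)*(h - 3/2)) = 1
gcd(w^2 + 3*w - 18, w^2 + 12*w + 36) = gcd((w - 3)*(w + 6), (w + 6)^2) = w + 6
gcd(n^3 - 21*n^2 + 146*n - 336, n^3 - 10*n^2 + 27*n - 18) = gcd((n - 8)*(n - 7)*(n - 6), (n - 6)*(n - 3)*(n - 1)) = n - 6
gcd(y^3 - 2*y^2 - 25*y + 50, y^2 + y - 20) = y + 5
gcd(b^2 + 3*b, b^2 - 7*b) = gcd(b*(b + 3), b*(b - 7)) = b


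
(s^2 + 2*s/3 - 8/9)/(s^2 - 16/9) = (3*s - 2)/(3*s - 4)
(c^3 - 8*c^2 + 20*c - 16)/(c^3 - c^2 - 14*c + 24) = (c^2 - 6*c + 8)/(c^2 + c - 12)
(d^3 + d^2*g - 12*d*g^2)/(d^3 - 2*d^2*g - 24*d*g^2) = (d - 3*g)/(d - 6*g)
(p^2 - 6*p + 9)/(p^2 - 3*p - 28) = (-p^2 + 6*p - 9)/(-p^2 + 3*p + 28)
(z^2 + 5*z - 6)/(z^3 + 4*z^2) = (z^2 + 5*z - 6)/(z^2*(z + 4))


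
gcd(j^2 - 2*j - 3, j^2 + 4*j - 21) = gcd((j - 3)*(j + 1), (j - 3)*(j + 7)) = j - 3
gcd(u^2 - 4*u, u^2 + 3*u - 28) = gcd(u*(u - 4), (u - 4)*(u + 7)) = u - 4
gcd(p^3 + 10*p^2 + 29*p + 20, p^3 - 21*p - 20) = p^2 + 5*p + 4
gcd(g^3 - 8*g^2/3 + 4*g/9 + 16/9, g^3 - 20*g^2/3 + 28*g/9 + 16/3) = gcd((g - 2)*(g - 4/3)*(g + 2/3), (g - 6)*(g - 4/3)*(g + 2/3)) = g^2 - 2*g/3 - 8/9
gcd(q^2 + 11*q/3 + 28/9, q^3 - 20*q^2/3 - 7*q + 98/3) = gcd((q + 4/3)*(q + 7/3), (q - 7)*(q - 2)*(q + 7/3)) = q + 7/3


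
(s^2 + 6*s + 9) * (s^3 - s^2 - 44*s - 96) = s^5 + 5*s^4 - 41*s^3 - 369*s^2 - 972*s - 864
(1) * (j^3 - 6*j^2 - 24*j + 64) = j^3 - 6*j^2 - 24*j + 64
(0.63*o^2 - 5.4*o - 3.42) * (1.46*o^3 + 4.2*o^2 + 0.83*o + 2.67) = 0.9198*o^5 - 5.238*o^4 - 27.1503*o^3 - 17.1639*o^2 - 17.2566*o - 9.1314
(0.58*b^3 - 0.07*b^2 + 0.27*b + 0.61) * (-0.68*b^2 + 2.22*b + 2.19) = -0.3944*b^5 + 1.3352*b^4 + 0.9312*b^3 + 0.0313000000000001*b^2 + 1.9455*b + 1.3359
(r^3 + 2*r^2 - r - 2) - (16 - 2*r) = r^3 + 2*r^2 + r - 18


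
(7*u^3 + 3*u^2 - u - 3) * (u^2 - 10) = 7*u^5 + 3*u^4 - 71*u^3 - 33*u^2 + 10*u + 30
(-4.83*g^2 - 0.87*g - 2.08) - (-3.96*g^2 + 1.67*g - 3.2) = -0.87*g^2 - 2.54*g + 1.12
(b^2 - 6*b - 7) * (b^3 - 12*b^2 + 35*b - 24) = b^5 - 18*b^4 + 100*b^3 - 150*b^2 - 101*b + 168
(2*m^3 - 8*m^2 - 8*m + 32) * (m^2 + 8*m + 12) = 2*m^5 + 8*m^4 - 48*m^3 - 128*m^2 + 160*m + 384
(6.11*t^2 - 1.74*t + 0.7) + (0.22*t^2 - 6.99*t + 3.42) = 6.33*t^2 - 8.73*t + 4.12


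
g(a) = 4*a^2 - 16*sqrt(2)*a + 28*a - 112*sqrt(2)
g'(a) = 8*a - 16*sqrt(2) + 28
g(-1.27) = -158.76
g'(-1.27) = -4.79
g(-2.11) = -151.92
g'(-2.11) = -11.51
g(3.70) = -83.75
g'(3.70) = 34.97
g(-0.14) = -159.07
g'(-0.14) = 4.25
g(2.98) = -106.86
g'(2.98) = 29.21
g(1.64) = -138.82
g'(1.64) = 18.49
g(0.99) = -149.15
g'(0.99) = 13.29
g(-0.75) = -160.17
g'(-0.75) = -0.63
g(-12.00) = 353.14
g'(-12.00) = -90.63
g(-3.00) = -138.51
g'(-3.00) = -18.63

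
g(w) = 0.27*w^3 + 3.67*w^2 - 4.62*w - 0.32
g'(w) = 0.81*w^2 + 7.34*w - 4.62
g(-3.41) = 47.40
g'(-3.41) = -20.23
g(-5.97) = 100.61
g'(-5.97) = -19.57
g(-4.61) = 72.52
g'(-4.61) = -21.24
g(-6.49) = 110.44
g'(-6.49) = -18.14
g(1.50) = 1.92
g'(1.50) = 8.21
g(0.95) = -1.17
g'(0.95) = 3.08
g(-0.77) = 5.29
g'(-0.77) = -9.79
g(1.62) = 2.98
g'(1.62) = 9.40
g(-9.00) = 141.70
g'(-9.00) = -5.07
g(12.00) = 939.28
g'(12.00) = 200.10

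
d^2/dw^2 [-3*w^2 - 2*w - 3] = -6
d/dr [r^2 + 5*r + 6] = 2*r + 5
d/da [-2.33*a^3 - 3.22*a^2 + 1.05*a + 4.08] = -6.99*a^2 - 6.44*a + 1.05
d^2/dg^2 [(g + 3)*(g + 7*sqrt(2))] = 2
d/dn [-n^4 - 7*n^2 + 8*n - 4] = -4*n^3 - 14*n + 8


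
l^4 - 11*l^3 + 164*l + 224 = (l - 8)*(l - 7)*(l + 2)^2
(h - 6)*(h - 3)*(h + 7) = h^3 - 2*h^2 - 45*h + 126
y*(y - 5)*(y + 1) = y^3 - 4*y^2 - 5*y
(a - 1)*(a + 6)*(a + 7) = a^3 + 12*a^2 + 29*a - 42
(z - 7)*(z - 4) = z^2 - 11*z + 28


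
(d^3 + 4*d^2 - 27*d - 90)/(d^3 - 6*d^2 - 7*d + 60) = (d + 6)/(d - 4)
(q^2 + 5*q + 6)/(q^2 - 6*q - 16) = (q + 3)/(q - 8)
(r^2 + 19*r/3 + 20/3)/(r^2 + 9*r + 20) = (r + 4/3)/(r + 4)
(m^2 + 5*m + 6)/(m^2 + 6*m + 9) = (m + 2)/(m + 3)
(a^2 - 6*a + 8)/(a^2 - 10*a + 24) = (a - 2)/(a - 6)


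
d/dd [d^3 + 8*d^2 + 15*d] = 3*d^2 + 16*d + 15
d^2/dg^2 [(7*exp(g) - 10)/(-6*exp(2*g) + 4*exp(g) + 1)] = (-252*exp(4*g) + 1272*exp(3*g) - 972*exp(2*g) + 428*exp(g) - 47)*exp(g)/(216*exp(6*g) - 432*exp(5*g) + 180*exp(4*g) + 80*exp(3*g) - 30*exp(2*g) - 12*exp(g) - 1)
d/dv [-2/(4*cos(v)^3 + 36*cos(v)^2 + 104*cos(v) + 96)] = (3*sin(v)^2 - 18*cos(v) - 29)*sin(v)/(2*(cos(v)^3 + 9*cos(v)^2 + 26*cos(v) + 24)^2)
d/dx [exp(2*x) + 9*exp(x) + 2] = (2*exp(x) + 9)*exp(x)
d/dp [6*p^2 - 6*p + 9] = 12*p - 6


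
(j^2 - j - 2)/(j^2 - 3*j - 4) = (j - 2)/(j - 4)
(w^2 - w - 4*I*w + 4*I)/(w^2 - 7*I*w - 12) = (w - 1)/(w - 3*I)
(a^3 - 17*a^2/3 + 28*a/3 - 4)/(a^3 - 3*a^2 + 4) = (a^2 - 11*a/3 + 2)/(a^2 - a - 2)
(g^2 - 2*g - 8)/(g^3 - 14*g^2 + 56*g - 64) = (g + 2)/(g^2 - 10*g + 16)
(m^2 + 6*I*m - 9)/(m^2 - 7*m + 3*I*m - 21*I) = (m + 3*I)/(m - 7)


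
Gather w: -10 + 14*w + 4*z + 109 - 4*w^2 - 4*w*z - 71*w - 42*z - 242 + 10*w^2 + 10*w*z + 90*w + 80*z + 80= 6*w^2 + w*(6*z + 33) + 42*z - 63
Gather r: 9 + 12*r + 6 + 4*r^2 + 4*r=4*r^2 + 16*r + 15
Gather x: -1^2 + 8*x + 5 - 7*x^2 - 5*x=-7*x^2 + 3*x + 4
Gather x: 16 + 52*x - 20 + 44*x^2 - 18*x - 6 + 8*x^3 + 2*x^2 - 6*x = 8*x^3 + 46*x^2 + 28*x - 10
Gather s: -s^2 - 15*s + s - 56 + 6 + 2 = -s^2 - 14*s - 48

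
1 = 1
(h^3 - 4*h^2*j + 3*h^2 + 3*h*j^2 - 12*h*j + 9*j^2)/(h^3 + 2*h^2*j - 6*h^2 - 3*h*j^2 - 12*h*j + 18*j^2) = (h^2 - 3*h*j + 3*h - 9*j)/(h^2 + 3*h*j - 6*h - 18*j)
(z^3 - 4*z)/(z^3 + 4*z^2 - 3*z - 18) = z*(z + 2)/(z^2 + 6*z + 9)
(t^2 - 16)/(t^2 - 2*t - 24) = (t - 4)/(t - 6)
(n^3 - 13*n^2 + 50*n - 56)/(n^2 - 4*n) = n - 9 + 14/n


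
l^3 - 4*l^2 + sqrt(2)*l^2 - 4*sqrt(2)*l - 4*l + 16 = (l - 4)*(l - sqrt(2))*(l + 2*sqrt(2))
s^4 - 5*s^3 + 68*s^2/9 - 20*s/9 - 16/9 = (s - 2)^2*(s - 4/3)*(s + 1/3)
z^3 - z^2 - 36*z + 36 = (z - 6)*(z - 1)*(z + 6)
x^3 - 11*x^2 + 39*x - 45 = (x - 5)*(x - 3)^2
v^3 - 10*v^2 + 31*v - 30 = (v - 5)*(v - 3)*(v - 2)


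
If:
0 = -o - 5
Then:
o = -5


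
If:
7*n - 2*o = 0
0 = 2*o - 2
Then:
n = 2/7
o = 1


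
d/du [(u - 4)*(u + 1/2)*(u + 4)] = 3*u^2 + u - 16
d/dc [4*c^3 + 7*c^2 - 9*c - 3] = 12*c^2 + 14*c - 9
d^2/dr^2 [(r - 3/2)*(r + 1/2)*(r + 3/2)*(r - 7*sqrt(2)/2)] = 12*r^2 - 21*sqrt(2)*r + 3*r - 7*sqrt(2)/2 - 9/2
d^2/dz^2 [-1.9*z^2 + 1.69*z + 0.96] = -3.80000000000000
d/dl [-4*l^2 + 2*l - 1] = 2 - 8*l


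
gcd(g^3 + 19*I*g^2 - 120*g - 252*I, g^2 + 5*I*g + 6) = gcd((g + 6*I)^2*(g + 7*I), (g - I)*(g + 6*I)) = g + 6*I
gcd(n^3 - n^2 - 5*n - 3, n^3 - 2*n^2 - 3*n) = n^2 - 2*n - 3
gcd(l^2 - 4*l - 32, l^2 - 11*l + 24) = l - 8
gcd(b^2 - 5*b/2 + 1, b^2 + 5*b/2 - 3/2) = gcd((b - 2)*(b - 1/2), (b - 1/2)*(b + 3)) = b - 1/2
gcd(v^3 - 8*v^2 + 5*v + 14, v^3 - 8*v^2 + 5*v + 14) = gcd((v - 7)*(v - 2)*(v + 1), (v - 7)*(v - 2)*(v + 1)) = v^3 - 8*v^2 + 5*v + 14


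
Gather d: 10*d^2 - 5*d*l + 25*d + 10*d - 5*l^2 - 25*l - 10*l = 10*d^2 + d*(35 - 5*l) - 5*l^2 - 35*l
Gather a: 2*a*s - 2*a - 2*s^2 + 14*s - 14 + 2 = a*(2*s - 2) - 2*s^2 + 14*s - 12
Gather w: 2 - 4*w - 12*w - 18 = -16*w - 16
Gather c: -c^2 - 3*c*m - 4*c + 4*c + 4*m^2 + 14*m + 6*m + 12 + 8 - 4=-c^2 - 3*c*m + 4*m^2 + 20*m + 16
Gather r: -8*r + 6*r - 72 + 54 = -2*r - 18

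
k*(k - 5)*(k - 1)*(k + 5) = k^4 - k^3 - 25*k^2 + 25*k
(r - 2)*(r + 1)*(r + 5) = r^3 + 4*r^2 - 7*r - 10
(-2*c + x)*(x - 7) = -2*c*x + 14*c + x^2 - 7*x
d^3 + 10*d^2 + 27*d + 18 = (d + 1)*(d + 3)*(d + 6)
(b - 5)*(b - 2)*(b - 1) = b^3 - 8*b^2 + 17*b - 10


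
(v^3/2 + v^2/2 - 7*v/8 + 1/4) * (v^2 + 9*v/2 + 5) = v^5/2 + 11*v^4/4 + 31*v^3/8 - 19*v^2/16 - 13*v/4 + 5/4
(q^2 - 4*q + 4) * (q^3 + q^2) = q^5 - 3*q^4 + 4*q^2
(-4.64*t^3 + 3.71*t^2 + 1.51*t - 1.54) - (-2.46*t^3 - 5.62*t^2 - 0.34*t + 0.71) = -2.18*t^3 + 9.33*t^2 + 1.85*t - 2.25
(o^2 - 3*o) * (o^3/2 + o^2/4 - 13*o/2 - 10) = o^5/2 - 5*o^4/4 - 29*o^3/4 + 19*o^2/2 + 30*o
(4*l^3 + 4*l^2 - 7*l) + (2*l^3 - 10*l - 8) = 6*l^3 + 4*l^2 - 17*l - 8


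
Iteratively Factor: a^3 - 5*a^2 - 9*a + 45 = (a - 5)*(a^2 - 9) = (a - 5)*(a - 3)*(a + 3)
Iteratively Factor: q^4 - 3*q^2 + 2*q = (q)*(q^3 - 3*q + 2) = q*(q - 1)*(q^2 + q - 2) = q*(q - 1)*(q + 2)*(q - 1)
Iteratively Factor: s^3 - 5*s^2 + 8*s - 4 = (s - 2)*(s^2 - 3*s + 2) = (s - 2)^2*(s - 1)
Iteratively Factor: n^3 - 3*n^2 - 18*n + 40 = (n - 5)*(n^2 + 2*n - 8) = (n - 5)*(n - 2)*(n + 4)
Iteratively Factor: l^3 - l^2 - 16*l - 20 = (l + 2)*(l^2 - 3*l - 10) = (l - 5)*(l + 2)*(l + 2)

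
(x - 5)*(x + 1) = x^2 - 4*x - 5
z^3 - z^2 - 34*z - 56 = (z - 7)*(z + 2)*(z + 4)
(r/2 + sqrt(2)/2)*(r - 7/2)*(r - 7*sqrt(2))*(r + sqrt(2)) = r^4/2 - 5*sqrt(2)*r^3/2 - 7*r^3/4 - 13*r^2 + 35*sqrt(2)*r^2/4 - 7*sqrt(2)*r + 91*r/2 + 49*sqrt(2)/2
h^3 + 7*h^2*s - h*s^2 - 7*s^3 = (h - s)*(h + s)*(h + 7*s)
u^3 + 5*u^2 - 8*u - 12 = (u - 2)*(u + 1)*(u + 6)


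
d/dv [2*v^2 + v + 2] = 4*v + 1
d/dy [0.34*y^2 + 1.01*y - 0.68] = 0.68*y + 1.01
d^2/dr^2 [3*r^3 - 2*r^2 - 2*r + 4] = 18*r - 4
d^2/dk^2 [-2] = 0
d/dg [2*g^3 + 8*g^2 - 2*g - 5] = 6*g^2 + 16*g - 2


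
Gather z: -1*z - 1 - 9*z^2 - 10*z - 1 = -9*z^2 - 11*z - 2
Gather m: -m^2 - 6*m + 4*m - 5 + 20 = -m^2 - 2*m + 15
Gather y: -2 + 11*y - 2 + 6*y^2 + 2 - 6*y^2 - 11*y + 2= 0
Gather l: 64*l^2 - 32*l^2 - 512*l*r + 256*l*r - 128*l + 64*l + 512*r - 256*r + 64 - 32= 32*l^2 + l*(-256*r - 64) + 256*r + 32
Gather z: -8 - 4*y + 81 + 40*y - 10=36*y + 63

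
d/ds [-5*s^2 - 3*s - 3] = -10*s - 3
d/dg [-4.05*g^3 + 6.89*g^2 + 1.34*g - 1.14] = -12.15*g^2 + 13.78*g + 1.34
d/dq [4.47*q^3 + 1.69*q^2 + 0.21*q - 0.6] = 13.41*q^2 + 3.38*q + 0.21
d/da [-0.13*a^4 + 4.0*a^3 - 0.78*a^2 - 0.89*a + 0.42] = -0.52*a^3 + 12.0*a^2 - 1.56*a - 0.89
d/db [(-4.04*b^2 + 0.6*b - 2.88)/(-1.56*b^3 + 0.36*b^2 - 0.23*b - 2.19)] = (-6.3024*b^4 + 1.872*b^3 - 12.7652*b^2 + 19.7688*b - 1.9764)/(2.4336*b^6 - 1.1232*b^5 + 0.8472*b^4 + 6.6672*b^3 - 1.5239*b^2 + 1.0074*b + 4.7961)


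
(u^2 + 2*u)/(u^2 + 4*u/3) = 3*(u + 2)/(3*u + 4)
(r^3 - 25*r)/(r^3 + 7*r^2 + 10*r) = (r - 5)/(r + 2)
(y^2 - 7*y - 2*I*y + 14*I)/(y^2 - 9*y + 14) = (y - 2*I)/(y - 2)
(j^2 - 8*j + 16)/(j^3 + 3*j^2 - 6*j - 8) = (j^2 - 8*j + 16)/(j^3 + 3*j^2 - 6*j - 8)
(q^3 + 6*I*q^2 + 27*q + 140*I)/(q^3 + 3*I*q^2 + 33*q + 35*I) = (q + 4*I)/(q + I)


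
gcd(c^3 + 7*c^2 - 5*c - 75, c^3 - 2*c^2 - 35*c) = c + 5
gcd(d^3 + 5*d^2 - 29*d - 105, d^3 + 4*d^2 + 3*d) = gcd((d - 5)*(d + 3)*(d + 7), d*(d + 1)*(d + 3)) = d + 3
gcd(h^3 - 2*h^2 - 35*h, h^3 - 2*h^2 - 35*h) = h^3 - 2*h^2 - 35*h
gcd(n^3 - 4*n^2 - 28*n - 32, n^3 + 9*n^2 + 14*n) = n + 2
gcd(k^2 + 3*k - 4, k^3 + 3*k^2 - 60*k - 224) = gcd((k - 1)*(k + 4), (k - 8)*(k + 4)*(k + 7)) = k + 4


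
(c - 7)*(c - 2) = c^2 - 9*c + 14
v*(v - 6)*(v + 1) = v^3 - 5*v^2 - 6*v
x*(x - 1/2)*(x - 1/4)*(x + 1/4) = x^4 - x^3/2 - x^2/16 + x/32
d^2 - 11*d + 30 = (d - 6)*(d - 5)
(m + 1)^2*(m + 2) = m^3 + 4*m^2 + 5*m + 2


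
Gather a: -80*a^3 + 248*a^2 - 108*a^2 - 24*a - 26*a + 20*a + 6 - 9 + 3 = -80*a^3 + 140*a^2 - 30*a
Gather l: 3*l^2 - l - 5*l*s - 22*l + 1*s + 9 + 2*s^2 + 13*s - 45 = 3*l^2 + l*(-5*s - 23) + 2*s^2 + 14*s - 36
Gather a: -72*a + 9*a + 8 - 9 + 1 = -63*a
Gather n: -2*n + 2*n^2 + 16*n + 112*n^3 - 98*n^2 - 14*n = 112*n^3 - 96*n^2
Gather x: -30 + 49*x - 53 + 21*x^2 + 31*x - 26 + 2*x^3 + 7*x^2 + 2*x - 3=2*x^3 + 28*x^2 + 82*x - 112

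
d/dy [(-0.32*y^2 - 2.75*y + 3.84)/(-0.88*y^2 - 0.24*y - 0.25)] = (-2.3432*y^2 + 6.9184*y + 1.6091)/(0.7744*y^4 + 0.4224*y^3 + 0.4976*y^2 + 0.12*y + 0.0625)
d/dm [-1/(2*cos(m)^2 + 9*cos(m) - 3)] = -(4*cos(m) + 9)*sin(m)/(9*cos(m) + cos(2*m) - 2)^2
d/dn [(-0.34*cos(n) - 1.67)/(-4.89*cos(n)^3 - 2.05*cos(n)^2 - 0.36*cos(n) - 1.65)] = (3.3252*cos(n)^3 + 25.1959*cos(n)^2 + 6.847*cos(n) + 0.0401999999999999)*sin(n)/(23.9121*cos(n)^6 + 20.049*cos(n)^5 + 7.7233*cos(n)^4 + 17.613*cos(n)^3 + 6.8946*cos(n)^2 + 1.188*cos(n) + 2.7225)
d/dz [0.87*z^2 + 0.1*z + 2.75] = 1.74*z + 0.1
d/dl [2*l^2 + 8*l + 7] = 4*l + 8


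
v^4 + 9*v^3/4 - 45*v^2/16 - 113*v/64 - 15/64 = (v - 5/4)*(v + 1/4)^2*(v + 3)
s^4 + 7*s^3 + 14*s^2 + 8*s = s*(s + 1)*(s + 2)*(s + 4)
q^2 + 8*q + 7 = (q + 1)*(q + 7)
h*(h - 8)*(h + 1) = h^3 - 7*h^2 - 8*h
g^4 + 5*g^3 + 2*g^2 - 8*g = g*(g - 1)*(g + 2)*(g + 4)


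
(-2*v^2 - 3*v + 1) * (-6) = 12*v^2 + 18*v - 6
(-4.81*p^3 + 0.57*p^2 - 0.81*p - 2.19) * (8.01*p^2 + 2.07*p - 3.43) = -38.5281*p^5 - 5.391*p^4 + 11.1901*p^3 - 21.1737*p^2 - 1.755*p + 7.5117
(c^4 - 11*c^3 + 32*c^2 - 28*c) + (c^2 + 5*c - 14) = c^4 - 11*c^3 + 33*c^2 - 23*c - 14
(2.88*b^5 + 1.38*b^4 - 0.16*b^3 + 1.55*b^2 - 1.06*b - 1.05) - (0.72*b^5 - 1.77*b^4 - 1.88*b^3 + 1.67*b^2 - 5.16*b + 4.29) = 2.16*b^5 + 3.15*b^4 + 1.72*b^3 - 0.12*b^2 + 4.1*b - 5.34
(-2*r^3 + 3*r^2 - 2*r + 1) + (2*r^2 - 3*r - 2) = -2*r^3 + 5*r^2 - 5*r - 1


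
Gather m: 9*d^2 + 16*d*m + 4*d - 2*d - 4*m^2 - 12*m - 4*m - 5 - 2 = 9*d^2 + 2*d - 4*m^2 + m*(16*d - 16) - 7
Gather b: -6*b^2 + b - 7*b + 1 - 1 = -6*b^2 - 6*b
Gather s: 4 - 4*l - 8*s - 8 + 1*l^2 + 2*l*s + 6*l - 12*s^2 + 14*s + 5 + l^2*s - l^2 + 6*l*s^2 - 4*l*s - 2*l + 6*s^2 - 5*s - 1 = s^2*(6*l - 6) + s*(l^2 - 2*l + 1)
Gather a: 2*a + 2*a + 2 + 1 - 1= 4*a + 2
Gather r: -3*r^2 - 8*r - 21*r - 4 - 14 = -3*r^2 - 29*r - 18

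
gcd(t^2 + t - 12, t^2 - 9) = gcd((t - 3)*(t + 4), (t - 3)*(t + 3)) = t - 3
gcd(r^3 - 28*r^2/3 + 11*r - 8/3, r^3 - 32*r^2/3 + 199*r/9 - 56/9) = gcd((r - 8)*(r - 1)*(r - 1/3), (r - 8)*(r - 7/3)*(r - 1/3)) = r^2 - 25*r/3 + 8/3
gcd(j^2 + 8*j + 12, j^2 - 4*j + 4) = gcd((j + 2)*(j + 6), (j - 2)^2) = 1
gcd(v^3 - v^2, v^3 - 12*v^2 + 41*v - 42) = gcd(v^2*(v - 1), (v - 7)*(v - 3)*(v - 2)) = 1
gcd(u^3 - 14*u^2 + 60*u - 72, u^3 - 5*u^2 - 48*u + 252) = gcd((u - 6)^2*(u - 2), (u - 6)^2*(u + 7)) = u^2 - 12*u + 36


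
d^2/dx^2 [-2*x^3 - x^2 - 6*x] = -12*x - 2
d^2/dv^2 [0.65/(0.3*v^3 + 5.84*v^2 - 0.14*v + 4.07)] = (-(1.17*v + 7.592)*(0.3*v^3 + 5.84*v^2 - 0.14*v + 4.07) + 0.65*(0.9*v^2 + 11.68*v - 0.14)*(1.8*v^2 + 23.36*v - 0.28))/(0.3*v^3 + 5.84*v^2 - 0.14*v + 4.07)^3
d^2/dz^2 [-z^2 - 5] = -2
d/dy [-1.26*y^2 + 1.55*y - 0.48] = 1.55 - 2.52*y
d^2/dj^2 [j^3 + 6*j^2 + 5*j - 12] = 6*j + 12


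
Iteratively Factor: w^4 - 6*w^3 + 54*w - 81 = (w + 3)*(w^3 - 9*w^2 + 27*w - 27) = (w - 3)*(w + 3)*(w^2 - 6*w + 9) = (w - 3)^2*(w + 3)*(w - 3)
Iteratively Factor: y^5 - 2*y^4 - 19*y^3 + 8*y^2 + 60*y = (y)*(y^4 - 2*y^3 - 19*y^2 + 8*y + 60) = y*(y - 5)*(y^3 + 3*y^2 - 4*y - 12) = y*(y - 5)*(y + 2)*(y^2 + y - 6) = y*(y - 5)*(y + 2)*(y + 3)*(y - 2)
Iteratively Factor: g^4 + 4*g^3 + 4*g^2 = (g)*(g^3 + 4*g^2 + 4*g) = g*(g + 2)*(g^2 + 2*g) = g^2*(g + 2)*(g + 2)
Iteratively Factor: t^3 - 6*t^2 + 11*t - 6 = (t - 3)*(t^2 - 3*t + 2) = (t - 3)*(t - 1)*(t - 2)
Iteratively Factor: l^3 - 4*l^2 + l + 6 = (l - 3)*(l^2 - l - 2) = (l - 3)*(l - 2)*(l + 1)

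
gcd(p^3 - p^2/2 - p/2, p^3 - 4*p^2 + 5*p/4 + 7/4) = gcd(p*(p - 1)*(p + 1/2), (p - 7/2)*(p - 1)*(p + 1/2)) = p^2 - p/2 - 1/2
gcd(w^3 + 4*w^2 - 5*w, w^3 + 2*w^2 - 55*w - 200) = w + 5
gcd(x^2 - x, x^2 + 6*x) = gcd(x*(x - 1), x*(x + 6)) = x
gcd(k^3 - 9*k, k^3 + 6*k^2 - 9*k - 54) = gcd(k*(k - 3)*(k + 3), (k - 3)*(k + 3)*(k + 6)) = k^2 - 9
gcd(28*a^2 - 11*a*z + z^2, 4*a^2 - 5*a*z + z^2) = -4*a + z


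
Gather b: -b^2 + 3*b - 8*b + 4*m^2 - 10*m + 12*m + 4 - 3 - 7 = -b^2 - 5*b + 4*m^2 + 2*m - 6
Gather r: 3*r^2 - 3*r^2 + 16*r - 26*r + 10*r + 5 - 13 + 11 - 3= 0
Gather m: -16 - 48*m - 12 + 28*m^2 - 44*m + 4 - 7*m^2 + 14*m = 21*m^2 - 78*m - 24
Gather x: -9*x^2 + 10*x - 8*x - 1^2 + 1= -9*x^2 + 2*x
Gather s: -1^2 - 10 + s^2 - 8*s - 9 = s^2 - 8*s - 20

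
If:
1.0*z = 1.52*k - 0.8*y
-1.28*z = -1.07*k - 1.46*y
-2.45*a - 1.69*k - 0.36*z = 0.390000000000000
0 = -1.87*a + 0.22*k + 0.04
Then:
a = -0.00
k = -0.18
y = -0.06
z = -0.23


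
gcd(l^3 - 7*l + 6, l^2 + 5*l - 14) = l - 2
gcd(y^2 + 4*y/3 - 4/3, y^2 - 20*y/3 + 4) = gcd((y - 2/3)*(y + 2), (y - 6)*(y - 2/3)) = y - 2/3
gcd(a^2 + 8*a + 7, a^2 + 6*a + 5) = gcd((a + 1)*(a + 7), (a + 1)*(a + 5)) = a + 1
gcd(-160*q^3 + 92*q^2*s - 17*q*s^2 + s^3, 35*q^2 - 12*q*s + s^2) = 5*q - s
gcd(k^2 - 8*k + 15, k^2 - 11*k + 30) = k - 5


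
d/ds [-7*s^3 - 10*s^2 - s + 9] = -21*s^2 - 20*s - 1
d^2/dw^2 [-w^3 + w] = -6*w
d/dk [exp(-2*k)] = -2*exp(-2*k)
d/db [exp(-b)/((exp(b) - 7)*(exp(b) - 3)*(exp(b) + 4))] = 2*(-2*exp(3*b) + 9*exp(2*b) + 19*exp(b) - 42)*exp(-b)/(exp(6*b) - 12*exp(5*b) - 2*exp(4*b) + 396*exp(3*b) - 647*exp(2*b) - 3192*exp(b) + 7056)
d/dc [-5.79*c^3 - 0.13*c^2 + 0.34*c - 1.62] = -17.37*c^2 - 0.26*c + 0.34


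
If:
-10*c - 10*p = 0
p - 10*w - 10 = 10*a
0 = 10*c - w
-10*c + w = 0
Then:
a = -101*w/100 - 1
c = w/10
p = -w/10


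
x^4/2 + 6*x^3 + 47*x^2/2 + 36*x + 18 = (x/2 + 1)*(x + 1)*(x + 3)*(x + 6)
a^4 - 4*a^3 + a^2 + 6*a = a*(a - 3)*(a - 2)*(a + 1)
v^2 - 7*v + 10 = (v - 5)*(v - 2)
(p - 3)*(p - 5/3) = p^2 - 14*p/3 + 5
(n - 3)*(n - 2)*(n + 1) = n^3 - 4*n^2 + n + 6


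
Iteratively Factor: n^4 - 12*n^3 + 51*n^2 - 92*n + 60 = (n - 2)*(n^3 - 10*n^2 + 31*n - 30) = (n - 2)^2*(n^2 - 8*n + 15) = (n - 3)*(n - 2)^2*(n - 5)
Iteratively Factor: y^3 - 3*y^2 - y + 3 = (y - 1)*(y^2 - 2*y - 3) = (y - 1)*(y + 1)*(y - 3)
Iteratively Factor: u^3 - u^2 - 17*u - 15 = (u + 3)*(u^2 - 4*u - 5) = (u - 5)*(u + 3)*(u + 1)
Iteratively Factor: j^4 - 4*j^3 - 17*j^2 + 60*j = (j - 3)*(j^3 - j^2 - 20*j) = (j - 5)*(j - 3)*(j^2 + 4*j) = (j - 5)*(j - 3)*(j + 4)*(j)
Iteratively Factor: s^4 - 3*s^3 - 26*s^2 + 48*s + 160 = (s - 4)*(s^3 + s^2 - 22*s - 40) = (s - 4)*(s + 4)*(s^2 - 3*s - 10) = (s - 4)*(s + 2)*(s + 4)*(s - 5)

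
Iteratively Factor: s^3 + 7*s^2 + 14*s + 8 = (s + 4)*(s^2 + 3*s + 2) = (s + 2)*(s + 4)*(s + 1)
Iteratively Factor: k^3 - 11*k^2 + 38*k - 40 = (k - 5)*(k^2 - 6*k + 8) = (k - 5)*(k - 2)*(k - 4)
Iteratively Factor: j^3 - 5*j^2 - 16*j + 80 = (j - 4)*(j^2 - j - 20) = (j - 5)*(j - 4)*(j + 4)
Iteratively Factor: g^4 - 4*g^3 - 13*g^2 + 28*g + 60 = (g + 2)*(g^3 - 6*g^2 - g + 30) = (g - 5)*(g + 2)*(g^2 - g - 6) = (g - 5)*(g - 3)*(g + 2)*(g + 2)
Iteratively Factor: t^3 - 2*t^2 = (t - 2)*(t^2) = t*(t - 2)*(t)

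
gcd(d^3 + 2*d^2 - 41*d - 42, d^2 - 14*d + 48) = d - 6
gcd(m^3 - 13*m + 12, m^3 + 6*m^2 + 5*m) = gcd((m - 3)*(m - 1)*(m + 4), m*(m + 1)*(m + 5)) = 1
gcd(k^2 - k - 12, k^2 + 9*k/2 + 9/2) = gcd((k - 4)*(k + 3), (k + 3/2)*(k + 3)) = k + 3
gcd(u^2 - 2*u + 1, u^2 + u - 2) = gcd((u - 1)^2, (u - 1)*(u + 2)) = u - 1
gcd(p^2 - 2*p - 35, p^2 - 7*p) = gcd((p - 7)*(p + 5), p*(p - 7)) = p - 7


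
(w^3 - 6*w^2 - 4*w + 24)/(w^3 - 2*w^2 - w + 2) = (w^2 - 4*w - 12)/(w^2 - 1)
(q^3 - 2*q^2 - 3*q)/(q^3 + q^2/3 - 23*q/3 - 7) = 3*q/(3*q + 7)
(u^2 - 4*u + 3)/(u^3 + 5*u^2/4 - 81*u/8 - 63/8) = 8*(u - 1)/(8*u^2 + 34*u + 21)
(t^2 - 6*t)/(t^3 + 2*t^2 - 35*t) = (t - 6)/(t^2 + 2*t - 35)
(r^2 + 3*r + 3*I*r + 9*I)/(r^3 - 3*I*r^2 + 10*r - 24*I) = (r + 3)/(r^2 - 6*I*r - 8)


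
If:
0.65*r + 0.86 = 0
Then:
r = -1.32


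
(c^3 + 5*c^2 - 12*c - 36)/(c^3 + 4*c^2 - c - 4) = (c^3 + 5*c^2 - 12*c - 36)/(c^3 + 4*c^2 - c - 4)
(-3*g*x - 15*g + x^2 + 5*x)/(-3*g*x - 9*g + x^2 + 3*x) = (x + 5)/(x + 3)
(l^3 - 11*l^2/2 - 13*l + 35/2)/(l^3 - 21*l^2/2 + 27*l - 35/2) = (2*l + 5)/(2*l - 5)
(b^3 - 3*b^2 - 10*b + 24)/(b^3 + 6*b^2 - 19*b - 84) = (b - 2)/(b + 7)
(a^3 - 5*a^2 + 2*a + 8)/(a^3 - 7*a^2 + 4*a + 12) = (a - 4)/(a - 6)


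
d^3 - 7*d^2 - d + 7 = (d - 7)*(d - 1)*(d + 1)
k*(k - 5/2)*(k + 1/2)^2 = k^4 - 3*k^3/2 - 9*k^2/4 - 5*k/8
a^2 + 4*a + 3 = (a + 1)*(a + 3)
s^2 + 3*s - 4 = (s - 1)*(s + 4)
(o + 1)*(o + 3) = o^2 + 4*o + 3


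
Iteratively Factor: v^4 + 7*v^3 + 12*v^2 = (v)*(v^3 + 7*v^2 + 12*v) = v*(v + 3)*(v^2 + 4*v) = v^2*(v + 3)*(v + 4)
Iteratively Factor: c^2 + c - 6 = (c + 3)*(c - 2)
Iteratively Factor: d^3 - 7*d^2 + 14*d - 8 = (d - 4)*(d^2 - 3*d + 2) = (d - 4)*(d - 1)*(d - 2)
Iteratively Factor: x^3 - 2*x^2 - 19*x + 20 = (x - 5)*(x^2 + 3*x - 4) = (x - 5)*(x - 1)*(x + 4)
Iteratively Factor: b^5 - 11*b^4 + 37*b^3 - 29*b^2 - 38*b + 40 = (b + 1)*(b^4 - 12*b^3 + 49*b^2 - 78*b + 40) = (b - 4)*(b + 1)*(b^3 - 8*b^2 + 17*b - 10) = (b - 4)*(b - 2)*(b + 1)*(b^2 - 6*b + 5) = (b - 5)*(b - 4)*(b - 2)*(b + 1)*(b - 1)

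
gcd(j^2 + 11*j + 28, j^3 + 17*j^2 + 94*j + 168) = j^2 + 11*j + 28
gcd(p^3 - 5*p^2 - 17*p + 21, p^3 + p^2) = 1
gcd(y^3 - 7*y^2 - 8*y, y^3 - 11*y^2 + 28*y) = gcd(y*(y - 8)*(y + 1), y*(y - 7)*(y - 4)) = y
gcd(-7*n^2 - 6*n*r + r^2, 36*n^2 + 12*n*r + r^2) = 1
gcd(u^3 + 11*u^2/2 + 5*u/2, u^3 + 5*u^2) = u^2 + 5*u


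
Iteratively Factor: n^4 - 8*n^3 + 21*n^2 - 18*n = (n - 3)*(n^3 - 5*n^2 + 6*n) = (n - 3)*(n - 2)*(n^2 - 3*n) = n*(n - 3)*(n - 2)*(n - 3)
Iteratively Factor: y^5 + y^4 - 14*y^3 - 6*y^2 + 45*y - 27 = (y + 3)*(y^4 - 2*y^3 - 8*y^2 + 18*y - 9) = (y - 3)*(y + 3)*(y^3 + y^2 - 5*y + 3) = (y - 3)*(y - 1)*(y + 3)*(y^2 + 2*y - 3) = (y - 3)*(y - 1)*(y + 3)^2*(y - 1)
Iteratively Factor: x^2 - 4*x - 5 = (x + 1)*(x - 5)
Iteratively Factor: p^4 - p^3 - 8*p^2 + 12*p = (p + 3)*(p^3 - 4*p^2 + 4*p) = (p - 2)*(p + 3)*(p^2 - 2*p) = (p - 2)^2*(p + 3)*(p)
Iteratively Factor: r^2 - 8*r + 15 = (r - 3)*(r - 5)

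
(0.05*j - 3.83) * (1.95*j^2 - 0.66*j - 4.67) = 0.0975*j^3 - 7.5015*j^2 + 2.2943*j + 17.8861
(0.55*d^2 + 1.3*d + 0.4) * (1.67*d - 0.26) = 0.9185*d^3 + 2.028*d^2 + 0.33*d - 0.104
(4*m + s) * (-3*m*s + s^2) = -12*m^2*s + m*s^2 + s^3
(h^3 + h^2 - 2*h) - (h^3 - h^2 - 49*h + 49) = 2*h^2 + 47*h - 49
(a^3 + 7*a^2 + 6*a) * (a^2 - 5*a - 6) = a^5 + 2*a^4 - 35*a^3 - 72*a^2 - 36*a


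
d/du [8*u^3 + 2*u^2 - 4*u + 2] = 24*u^2 + 4*u - 4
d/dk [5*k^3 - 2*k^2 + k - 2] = 15*k^2 - 4*k + 1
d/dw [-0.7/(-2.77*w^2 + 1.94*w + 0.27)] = (1.358 - 3.878*w)/(-2.77*w^2 + 1.94*w + 0.27)^2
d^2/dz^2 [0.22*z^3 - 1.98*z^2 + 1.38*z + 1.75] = 1.32*z - 3.96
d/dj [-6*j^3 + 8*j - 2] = 8 - 18*j^2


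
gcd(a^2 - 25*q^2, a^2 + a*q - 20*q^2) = a + 5*q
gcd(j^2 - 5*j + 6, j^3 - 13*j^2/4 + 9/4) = j - 3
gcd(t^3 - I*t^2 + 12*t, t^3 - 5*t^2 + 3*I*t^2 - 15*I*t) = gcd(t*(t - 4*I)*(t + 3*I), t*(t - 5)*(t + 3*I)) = t^2 + 3*I*t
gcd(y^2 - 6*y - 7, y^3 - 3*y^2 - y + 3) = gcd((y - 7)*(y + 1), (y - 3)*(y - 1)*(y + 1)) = y + 1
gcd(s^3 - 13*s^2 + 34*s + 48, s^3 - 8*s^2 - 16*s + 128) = s - 8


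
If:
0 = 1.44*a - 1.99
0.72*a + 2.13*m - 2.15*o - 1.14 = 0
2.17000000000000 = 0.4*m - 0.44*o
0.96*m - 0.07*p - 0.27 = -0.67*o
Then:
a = 1.38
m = -59.61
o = -59.12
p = -1387.20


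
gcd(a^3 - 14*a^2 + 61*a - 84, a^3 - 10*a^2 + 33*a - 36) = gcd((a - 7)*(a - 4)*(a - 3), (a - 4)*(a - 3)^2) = a^2 - 7*a + 12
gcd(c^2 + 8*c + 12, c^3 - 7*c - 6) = c + 2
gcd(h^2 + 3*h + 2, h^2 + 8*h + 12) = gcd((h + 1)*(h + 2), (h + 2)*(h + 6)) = h + 2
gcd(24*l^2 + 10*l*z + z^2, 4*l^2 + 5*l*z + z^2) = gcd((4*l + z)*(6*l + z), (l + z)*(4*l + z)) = 4*l + z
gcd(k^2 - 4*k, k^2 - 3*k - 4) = k - 4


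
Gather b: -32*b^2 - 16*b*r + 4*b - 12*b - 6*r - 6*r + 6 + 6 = -32*b^2 + b*(-16*r - 8) - 12*r + 12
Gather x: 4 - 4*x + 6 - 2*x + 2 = 12 - 6*x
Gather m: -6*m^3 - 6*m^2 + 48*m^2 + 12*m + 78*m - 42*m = -6*m^3 + 42*m^2 + 48*m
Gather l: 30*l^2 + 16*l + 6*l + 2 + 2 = 30*l^2 + 22*l + 4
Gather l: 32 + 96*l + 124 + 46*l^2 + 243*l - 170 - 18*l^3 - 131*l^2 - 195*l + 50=-18*l^3 - 85*l^2 + 144*l + 36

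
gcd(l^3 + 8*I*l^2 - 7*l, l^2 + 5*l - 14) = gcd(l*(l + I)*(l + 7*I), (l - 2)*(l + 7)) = 1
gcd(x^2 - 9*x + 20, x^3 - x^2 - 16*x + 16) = x - 4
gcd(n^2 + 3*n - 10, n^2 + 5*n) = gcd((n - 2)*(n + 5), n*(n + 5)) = n + 5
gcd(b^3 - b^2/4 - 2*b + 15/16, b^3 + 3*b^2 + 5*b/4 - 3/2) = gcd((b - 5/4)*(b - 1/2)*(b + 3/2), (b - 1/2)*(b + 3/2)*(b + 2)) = b^2 + b - 3/4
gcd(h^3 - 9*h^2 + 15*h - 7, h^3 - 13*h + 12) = h - 1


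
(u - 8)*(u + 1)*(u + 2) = u^3 - 5*u^2 - 22*u - 16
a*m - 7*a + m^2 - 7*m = (a + m)*(m - 7)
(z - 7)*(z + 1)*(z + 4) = z^3 - 2*z^2 - 31*z - 28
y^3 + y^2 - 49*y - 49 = (y - 7)*(y + 1)*(y + 7)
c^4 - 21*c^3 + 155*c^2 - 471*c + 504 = (c - 8)*(c - 7)*(c - 3)^2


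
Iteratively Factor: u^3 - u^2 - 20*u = (u + 4)*(u^2 - 5*u) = u*(u + 4)*(u - 5)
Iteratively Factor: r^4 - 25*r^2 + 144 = (r + 3)*(r^3 - 3*r^2 - 16*r + 48) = (r - 3)*(r + 3)*(r^2 - 16) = (r - 3)*(r + 3)*(r + 4)*(r - 4)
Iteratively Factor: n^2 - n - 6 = (n - 3)*(n + 2)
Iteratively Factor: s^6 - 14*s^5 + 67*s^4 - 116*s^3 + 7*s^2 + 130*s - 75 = (s - 5)*(s^5 - 9*s^4 + 22*s^3 - 6*s^2 - 23*s + 15) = (s - 5)*(s - 1)*(s^4 - 8*s^3 + 14*s^2 + 8*s - 15) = (s - 5)*(s - 1)*(s + 1)*(s^3 - 9*s^2 + 23*s - 15) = (s - 5)*(s - 1)^2*(s + 1)*(s^2 - 8*s + 15) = (s - 5)*(s - 3)*(s - 1)^2*(s + 1)*(s - 5)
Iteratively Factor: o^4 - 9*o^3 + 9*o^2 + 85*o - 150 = (o + 3)*(o^3 - 12*o^2 + 45*o - 50) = (o - 2)*(o + 3)*(o^2 - 10*o + 25) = (o - 5)*(o - 2)*(o + 3)*(o - 5)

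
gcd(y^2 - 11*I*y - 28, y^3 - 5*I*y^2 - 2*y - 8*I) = y - 4*I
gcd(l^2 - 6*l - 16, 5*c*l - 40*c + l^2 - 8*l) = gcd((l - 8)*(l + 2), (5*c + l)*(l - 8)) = l - 8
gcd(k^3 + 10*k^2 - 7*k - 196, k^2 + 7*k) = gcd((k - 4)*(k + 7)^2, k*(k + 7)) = k + 7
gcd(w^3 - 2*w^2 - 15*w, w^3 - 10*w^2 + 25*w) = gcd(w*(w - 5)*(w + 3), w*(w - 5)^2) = w^2 - 5*w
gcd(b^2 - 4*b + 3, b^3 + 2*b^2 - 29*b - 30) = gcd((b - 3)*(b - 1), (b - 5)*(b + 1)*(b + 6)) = 1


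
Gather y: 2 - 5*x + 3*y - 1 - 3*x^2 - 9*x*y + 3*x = -3*x^2 - 2*x + y*(3 - 9*x) + 1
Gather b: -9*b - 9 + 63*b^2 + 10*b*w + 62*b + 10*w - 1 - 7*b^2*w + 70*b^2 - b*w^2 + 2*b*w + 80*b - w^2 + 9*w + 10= b^2*(133 - 7*w) + b*(-w^2 + 12*w + 133) - w^2 + 19*w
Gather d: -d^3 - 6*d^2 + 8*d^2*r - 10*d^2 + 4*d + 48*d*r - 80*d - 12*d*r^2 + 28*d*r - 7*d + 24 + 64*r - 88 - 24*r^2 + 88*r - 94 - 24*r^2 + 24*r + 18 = -d^3 + d^2*(8*r - 16) + d*(-12*r^2 + 76*r - 83) - 48*r^2 + 176*r - 140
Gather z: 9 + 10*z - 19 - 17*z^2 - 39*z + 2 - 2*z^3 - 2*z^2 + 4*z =-2*z^3 - 19*z^2 - 25*z - 8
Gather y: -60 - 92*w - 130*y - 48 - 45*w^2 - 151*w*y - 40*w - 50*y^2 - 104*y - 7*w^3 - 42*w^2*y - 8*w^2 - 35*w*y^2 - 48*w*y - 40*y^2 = -7*w^3 - 53*w^2 - 132*w + y^2*(-35*w - 90) + y*(-42*w^2 - 199*w - 234) - 108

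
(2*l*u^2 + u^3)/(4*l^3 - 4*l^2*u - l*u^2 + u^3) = u^2/(2*l^2 - 3*l*u + u^2)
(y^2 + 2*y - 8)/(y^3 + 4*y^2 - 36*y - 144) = (y - 2)/(y^2 - 36)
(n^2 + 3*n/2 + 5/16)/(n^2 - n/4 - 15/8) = (4*n + 1)/(2*(2*n - 3))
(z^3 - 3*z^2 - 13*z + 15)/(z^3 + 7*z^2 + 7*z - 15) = (z - 5)/(z + 5)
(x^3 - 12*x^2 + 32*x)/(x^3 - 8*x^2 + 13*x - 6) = x*(x^2 - 12*x + 32)/(x^3 - 8*x^2 + 13*x - 6)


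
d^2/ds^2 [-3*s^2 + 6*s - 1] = -6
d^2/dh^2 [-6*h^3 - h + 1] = -36*h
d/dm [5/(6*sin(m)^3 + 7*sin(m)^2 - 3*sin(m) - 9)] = 5*(-18*sin(m)^2 - 14*sin(m) + 3)*cos(m)/(6*sin(m)^3 + 7*sin(m)^2 - 3*sin(m) - 9)^2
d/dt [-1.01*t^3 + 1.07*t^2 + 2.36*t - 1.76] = -3.03*t^2 + 2.14*t + 2.36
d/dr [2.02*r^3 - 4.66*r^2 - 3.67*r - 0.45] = 6.06*r^2 - 9.32*r - 3.67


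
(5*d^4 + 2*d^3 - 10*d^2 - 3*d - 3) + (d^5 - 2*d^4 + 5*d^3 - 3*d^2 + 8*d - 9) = d^5 + 3*d^4 + 7*d^3 - 13*d^2 + 5*d - 12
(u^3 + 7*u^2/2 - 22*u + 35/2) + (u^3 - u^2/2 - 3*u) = 2*u^3 + 3*u^2 - 25*u + 35/2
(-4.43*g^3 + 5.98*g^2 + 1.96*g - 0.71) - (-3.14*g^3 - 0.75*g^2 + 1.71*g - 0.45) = -1.29*g^3 + 6.73*g^2 + 0.25*g - 0.26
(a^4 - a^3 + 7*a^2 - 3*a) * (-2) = -2*a^4 + 2*a^3 - 14*a^2 + 6*a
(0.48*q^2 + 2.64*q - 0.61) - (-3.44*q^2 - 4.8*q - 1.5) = 3.92*q^2 + 7.44*q + 0.89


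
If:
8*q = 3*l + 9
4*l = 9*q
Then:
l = 81/5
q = 36/5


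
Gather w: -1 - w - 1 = -w - 2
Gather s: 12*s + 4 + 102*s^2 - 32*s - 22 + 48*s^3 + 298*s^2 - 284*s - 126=48*s^3 + 400*s^2 - 304*s - 144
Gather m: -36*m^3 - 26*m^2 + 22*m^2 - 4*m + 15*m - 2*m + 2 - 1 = -36*m^3 - 4*m^2 + 9*m + 1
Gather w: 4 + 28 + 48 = 80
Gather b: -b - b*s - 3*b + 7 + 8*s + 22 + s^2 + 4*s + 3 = b*(-s - 4) + s^2 + 12*s + 32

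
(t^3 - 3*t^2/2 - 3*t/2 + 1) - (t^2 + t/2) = t^3 - 5*t^2/2 - 2*t + 1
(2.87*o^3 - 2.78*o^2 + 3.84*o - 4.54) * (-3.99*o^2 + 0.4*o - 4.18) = -11.4513*o^5 + 12.2402*o^4 - 28.4302*o^3 + 31.271*o^2 - 17.8672*o + 18.9772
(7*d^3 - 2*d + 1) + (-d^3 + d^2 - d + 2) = 6*d^3 + d^2 - 3*d + 3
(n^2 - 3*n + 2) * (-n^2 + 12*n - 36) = -n^4 + 15*n^3 - 74*n^2 + 132*n - 72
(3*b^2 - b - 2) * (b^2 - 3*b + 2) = 3*b^4 - 10*b^3 + 7*b^2 + 4*b - 4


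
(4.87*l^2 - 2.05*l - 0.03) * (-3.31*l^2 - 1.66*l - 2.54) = -16.1197*l^4 - 1.2987*l^3 - 8.8675*l^2 + 5.2568*l + 0.0762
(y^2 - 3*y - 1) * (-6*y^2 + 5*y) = -6*y^4 + 23*y^3 - 9*y^2 - 5*y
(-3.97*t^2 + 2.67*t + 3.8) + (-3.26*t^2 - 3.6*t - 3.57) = -7.23*t^2 - 0.93*t + 0.23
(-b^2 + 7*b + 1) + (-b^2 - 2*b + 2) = -2*b^2 + 5*b + 3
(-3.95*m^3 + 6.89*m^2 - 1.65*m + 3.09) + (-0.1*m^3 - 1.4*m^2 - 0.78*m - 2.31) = -4.05*m^3 + 5.49*m^2 - 2.43*m + 0.78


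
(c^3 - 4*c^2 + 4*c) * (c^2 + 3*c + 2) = c^5 - c^4 - 6*c^3 + 4*c^2 + 8*c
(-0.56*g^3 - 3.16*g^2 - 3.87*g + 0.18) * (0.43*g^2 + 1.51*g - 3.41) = -0.2408*g^5 - 2.2044*g^4 - 4.5261*g^3 + 5.0093*g^2 + 13.4685*g - 0.6138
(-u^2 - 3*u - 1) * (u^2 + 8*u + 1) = -u^4 - 11*u^3 - 26*u^2 - 11*u - 1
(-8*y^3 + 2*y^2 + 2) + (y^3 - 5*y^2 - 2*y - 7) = -7*y^3 - 3*y^2 - 2*y - 5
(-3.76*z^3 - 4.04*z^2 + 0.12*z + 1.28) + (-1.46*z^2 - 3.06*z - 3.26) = -3.76*z^3 - 5.5*z^2 - 2.94*z - 1.98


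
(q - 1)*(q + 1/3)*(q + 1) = q^3 + q^2/3 - q - 1/3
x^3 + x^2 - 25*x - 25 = (x - 5)*(x + 1)*(x + 5)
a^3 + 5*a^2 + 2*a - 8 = (a - 1)*(a + 2)*(a + 4)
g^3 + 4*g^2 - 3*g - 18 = (g - 2)*(g + 3)^2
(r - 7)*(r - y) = r^2 - r*y - 7*r + 7*y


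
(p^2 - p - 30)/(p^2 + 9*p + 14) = (p^2 - p - 30)/(p^2 + 9*p + 14)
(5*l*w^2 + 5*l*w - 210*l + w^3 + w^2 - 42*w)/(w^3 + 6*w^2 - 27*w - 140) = (5*l*w - 30*l + w^2 - 6*w)/(w^2 - w - 20)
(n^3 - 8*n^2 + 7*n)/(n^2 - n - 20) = n*(-n^2 + 8*n - 7)/(-n^2 + n + 20)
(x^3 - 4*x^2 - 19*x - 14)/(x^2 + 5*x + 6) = (x^2 - 6*x - 7)/(x + 3)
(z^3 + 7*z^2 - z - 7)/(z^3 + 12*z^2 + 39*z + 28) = (z - 1)/(z + 4)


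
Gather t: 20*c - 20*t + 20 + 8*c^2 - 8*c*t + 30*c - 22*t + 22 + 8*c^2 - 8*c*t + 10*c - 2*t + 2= 16*c^2 + 60*c + t*(-16*c - 44) + 44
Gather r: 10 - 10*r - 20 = -10*r - 10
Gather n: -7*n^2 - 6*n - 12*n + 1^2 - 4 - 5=-7*n^2 - 18*n - 8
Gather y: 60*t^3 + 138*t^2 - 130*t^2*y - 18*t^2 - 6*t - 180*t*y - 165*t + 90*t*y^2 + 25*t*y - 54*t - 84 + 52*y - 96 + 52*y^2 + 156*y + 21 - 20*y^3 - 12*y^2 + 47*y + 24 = 60*t^3 + 120*t^2 - 225*t - 20*y^3 + y^2*(90*t + 40) + y*(-130*t^2 - 155*t + 255) - 135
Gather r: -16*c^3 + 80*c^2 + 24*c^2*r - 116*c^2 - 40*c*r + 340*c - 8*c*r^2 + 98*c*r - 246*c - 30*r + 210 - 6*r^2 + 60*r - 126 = -16*c^3 - 36*c^2 + 94*c + r^2*(-8*c - 6) + r*(24*c^2 + 58*c + 30) + 84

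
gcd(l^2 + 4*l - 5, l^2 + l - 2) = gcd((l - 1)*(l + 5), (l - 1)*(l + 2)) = l - 1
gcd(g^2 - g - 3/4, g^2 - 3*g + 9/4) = g - 3/2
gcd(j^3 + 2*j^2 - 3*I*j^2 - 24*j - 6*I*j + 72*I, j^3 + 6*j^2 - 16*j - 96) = j^2 + 2*j - 24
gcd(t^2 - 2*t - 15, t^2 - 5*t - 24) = t + 3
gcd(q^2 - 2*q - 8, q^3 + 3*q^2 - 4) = q + 2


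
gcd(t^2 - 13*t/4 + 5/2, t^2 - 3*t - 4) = 1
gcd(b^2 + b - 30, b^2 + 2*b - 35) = b - 5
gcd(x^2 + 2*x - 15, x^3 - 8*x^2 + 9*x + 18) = x - 3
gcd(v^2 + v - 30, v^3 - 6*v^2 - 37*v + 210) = v^2 + v - 30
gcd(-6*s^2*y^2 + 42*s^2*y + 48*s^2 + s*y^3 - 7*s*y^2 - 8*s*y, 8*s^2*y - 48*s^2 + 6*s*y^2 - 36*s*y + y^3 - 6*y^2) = 1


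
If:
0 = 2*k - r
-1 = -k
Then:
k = 1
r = 2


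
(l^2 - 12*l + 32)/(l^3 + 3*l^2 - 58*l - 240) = (l - 4)/(l^2 + 11*l + 30)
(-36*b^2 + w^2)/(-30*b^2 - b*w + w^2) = (6*b + w)/(5*b + w)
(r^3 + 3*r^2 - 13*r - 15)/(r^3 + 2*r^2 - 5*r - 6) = (r^2 + 2*r - 15)/(r^2 + r - 6)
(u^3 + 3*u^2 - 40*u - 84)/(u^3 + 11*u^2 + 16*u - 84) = (u^2 - 4*u - 12)/(u^2 + 4*u - 12)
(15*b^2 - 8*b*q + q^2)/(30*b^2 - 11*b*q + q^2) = (-3*b + q)/(-6*b + q)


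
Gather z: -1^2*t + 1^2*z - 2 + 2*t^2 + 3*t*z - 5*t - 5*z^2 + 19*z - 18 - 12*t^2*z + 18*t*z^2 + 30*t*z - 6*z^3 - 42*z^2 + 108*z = 2*t^2 - 6*t - 6*z^3 + z^2*(18*t - 47) + z*(-12*t^2 + 33*t + 128) - 20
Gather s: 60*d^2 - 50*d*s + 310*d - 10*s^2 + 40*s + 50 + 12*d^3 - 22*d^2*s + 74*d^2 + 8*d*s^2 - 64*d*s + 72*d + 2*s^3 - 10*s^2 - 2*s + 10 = 12*d^3 + 134*d^2 + 382*d + 2*s^3 + s^2*(8*d - 20) + s*(-22*d^2 - 114*d + 38) + 60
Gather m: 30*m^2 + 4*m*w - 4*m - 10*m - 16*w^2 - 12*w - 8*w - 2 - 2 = 30*m^2 + m*(4*w - 14) - 16*w^2 - 20*w - 4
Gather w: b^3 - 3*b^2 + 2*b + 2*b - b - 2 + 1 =b^3 - 3*b^2 + 3*b - 1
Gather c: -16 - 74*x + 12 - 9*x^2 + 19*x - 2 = -9*x^2 - 55*x - 6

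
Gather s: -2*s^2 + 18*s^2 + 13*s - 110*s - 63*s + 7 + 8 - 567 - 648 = 16*s^2 - 160*s - 1200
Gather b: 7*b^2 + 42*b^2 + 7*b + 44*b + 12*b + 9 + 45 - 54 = 49*b^2 + 63*b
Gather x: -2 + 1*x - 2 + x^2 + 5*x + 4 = x^2 + 6*x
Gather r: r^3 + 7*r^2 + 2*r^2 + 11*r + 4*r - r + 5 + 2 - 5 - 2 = r^3 + 9*r^2 + 14*r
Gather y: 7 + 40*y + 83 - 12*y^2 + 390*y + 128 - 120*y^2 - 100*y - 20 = -132*y^2 + 330*y + 198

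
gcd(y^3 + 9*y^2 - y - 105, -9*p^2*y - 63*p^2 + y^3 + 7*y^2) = y + 7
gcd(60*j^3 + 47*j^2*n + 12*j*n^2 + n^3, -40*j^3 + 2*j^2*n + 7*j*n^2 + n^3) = 20*j^2 + 9*j*n + n^2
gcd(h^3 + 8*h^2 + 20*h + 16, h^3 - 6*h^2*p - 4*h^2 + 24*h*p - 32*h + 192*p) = h + 4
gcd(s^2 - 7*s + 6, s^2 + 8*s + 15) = 1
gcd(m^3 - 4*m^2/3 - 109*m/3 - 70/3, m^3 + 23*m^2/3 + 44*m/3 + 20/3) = m^2 + 17*m/3 + 10/3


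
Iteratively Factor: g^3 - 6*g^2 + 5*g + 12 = (g + 1)*(g^2 - 7*g + 12) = (g - 4)*(g + 1)*(g - 3)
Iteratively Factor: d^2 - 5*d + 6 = (d - 2)*(d - 3)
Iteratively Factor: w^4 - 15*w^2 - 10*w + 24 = (w - 1)*(w^3 + w^2 - 14*w - 24) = (w - 1)*(w + 3)*(w^2 - 2*w - 8) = (w - 1)*(w + 2)*(w + 3)*(w - 4)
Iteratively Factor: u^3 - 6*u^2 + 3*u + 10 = (u - 2)*(u^2 - 4*u - 5) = (u - 5)*(u - 2)*(u + 1)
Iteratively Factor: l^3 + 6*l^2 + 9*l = (l)*(l^2 + 6*l + 9) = l*(l + 3)*(l + 3)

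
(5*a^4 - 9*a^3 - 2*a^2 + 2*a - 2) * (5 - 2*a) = -10*a^5 + 43*a^4 - 41*a^3 - 14*a^2 + 14*a - 10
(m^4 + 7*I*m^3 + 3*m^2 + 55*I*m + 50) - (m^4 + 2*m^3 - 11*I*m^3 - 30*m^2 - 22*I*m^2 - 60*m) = -2*m^3 + 18*I*m^3 + 33*m^2 + 22*I*m^2 + 60*m + 55*I*m + 50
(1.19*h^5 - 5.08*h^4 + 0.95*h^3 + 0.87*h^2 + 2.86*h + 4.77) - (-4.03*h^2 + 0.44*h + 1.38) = 1.19*h^5 - 5.08*h^4 + 0.95*h^3 + 4.9*h^2 + 2.42*h + 3.39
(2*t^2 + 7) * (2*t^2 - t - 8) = 4*t^4 - 2*t^3 - 2*t^2 - 7*t - 56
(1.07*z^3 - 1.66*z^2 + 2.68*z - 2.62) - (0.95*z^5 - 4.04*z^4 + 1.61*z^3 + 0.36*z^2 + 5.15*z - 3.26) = -0.95*z^5 + 4.04*z^4 - 0.54*z^3 - 2.02*z^2 - 2.47*z + 0.64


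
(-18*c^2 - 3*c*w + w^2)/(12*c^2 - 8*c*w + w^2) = (3*c + w)/(-2*c + w)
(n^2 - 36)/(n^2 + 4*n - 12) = (n - 6)/(n - 2)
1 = 1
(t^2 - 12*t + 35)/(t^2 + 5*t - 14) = (t^2 - 12*t + 35)/(t^2 + 5*t - 14)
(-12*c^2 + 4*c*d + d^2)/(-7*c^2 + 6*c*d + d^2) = (-12*c^2 + 4*c*d + d^2)/(-7*c^2 + 6*c*d + d^2)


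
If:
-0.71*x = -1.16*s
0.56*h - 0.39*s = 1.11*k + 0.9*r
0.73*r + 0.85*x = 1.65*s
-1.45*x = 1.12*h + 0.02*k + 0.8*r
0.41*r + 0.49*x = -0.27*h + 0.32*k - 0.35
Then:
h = 0.91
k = 0.71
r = -0.14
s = -0.39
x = -0.64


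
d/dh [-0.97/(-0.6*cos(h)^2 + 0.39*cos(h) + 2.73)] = (1.164*cos(h) - 0.3783)*sin(h)/(-0.6*cos(h)^2 + 0.39*cos(h) + 2.73)^2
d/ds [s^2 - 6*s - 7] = 2*s - 6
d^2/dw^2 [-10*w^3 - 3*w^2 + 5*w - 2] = -60*w - 6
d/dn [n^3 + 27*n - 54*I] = 3*n^2 + 27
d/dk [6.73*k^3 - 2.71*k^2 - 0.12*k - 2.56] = 20.19*k^2 - 5.42*k - 0.12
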